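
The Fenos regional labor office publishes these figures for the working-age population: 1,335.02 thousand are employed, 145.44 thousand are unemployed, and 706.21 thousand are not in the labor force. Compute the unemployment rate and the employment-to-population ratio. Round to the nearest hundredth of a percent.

Unemployment rate ≈ 9.82%; employment-population ratio ≈ 61.05%.

Labor force = employed + unemployed = 1,335.02 + 145.44 = 1,480.46 thousand.
Working-age population = 1,480.46 + 706.21 = 2,186.67 thousand.
Unemployment rate = 145.44 / 1,480.46 = 9.82%.
Employment-population ratio = 1,335.02 / 2,186.67 = 61.05%.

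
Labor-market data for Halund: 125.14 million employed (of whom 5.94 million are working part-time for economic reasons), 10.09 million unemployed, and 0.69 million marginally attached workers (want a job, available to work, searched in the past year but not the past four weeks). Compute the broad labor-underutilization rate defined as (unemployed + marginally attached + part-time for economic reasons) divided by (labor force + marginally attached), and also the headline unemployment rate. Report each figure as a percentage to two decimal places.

Labor force = 125.14 + 10.09 = 135.23 million.
Numerator = 10.09 + 0.69 + 5.94 = 16.72 million.
Denominator = 135.23 + 0.69 = 135.92 million.
Broad rate = 16.72 / 135.92 = 12.30%.
Headline unemployment rate = 10.09 / 135.23 = 7.46%.

Broad underutilization rate ≈ 12.30%; headline unemployment rate ≈ 7.46%.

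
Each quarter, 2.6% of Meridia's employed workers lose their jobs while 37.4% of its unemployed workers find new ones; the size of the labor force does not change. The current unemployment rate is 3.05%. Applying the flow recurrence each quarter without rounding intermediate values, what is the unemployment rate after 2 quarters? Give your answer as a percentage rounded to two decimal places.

Unemployment rate after two quarters ≈ 5.26%.

With a fixed labor force, u_{t+1} = u_t + s·(1−u_t) − f·u_t = u_t·(1−s−f) + s.
Here 1−s−f = 0.600 and s = 0.026.
u_1 = 0.030500 × 0.600 + 0.026 = 0.044300.
u_2 = 0.044300 × 0.600 + 0.026 = 0.052580.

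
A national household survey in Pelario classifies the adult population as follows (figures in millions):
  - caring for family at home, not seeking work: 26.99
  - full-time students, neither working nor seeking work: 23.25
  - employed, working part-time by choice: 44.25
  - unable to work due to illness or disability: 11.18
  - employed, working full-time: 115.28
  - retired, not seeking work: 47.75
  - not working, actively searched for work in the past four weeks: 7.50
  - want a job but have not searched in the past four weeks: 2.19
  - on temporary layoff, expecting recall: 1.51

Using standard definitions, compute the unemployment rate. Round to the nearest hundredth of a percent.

Employed = 44.25 + 115.28 = 159.53 million.
Unemployed = 7.50 + 1.51 = 9.01 million (jobless and actively searching, or on temporary layoff).
Labor force = 159.53 + 9.01 = 168.54 million.
Unemployment rate = 9.01 / 168.54 = 5.35%.

Unemployment rate ≈ 5.35%.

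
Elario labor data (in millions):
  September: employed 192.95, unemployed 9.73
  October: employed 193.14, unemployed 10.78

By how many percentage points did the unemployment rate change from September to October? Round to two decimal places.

The unemployment rate changed by +0.49 percentage points.

September: labor force = 192.95 + 9.73 = 202.68; u = 9.73/202.68 = 4.80%.
October: labor force = 193.14 + 10.78 = 203.92; u = 10.78/203.92 = 5.29%.
Change = 5.29% − 4.80% = +0.49 pp.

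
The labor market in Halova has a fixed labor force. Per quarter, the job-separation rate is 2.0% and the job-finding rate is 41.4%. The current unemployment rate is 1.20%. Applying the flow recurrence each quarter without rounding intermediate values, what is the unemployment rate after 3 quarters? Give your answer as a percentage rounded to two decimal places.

Unemployment rate after three quarters ≈ 3.99%.

With a fixed labor force, u_{t+1} = u_t + s·(1−u_t) − f·u_t = u_t·(1−s−f) + s.
Here 1−s−f = 0.566 and s = 0.020.
u_1 = 0.012000 × 0.566 + 0.020 = 0.026792.
u_2 = 0.026792 × 0.566 + 0.020 = 0.035164.
u_3 = 0.035164 × 0.566 + 0.020 = 0.039903.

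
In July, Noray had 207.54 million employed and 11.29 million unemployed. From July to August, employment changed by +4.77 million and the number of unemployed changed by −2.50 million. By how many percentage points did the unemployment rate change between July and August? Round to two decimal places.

July: labor force = 207.54 + 11.29 = 218.83; u = 11.29/218.83 = 5.16%.
August: labor force = 212.31 + 8.79 = 221.10; u = 8.79/221.10 = 3.98%.
Change = 3.98% − 5.16% = −1.18 pp.

The unemployment rate changed by −1.18 percentage points.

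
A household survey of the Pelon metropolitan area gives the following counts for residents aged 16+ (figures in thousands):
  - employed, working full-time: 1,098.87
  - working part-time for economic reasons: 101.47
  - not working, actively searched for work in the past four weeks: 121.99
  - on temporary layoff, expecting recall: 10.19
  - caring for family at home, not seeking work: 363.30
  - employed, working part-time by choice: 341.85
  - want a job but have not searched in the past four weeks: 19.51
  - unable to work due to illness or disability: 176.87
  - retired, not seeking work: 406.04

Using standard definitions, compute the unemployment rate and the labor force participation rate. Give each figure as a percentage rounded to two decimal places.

Employed = 1,098.87 + 101.47 + 341.85 = 1,542.19 thousand (anyone who worked, including part-time for economic reasons, counts as employed).
Unemployed = 121.99 + 10.19 = 132.18 thousand (jobless and actively searching, or on temporary layoff).
Labor force = 1,542.19 + 132.18 = 1,674.37 thousand.
Not in labor force = 363.30 + 19.51 + 176.87 + 406.04 = 965.72 thousand (those not working and not actively searching are outside the labor force — including those who want a job but have given up searching).
Civilian working-age population = 1,674.37 + 965.72 = 2,640.09 thousand.
Unemployment rate = 132.18 / 1,674.37 = 7.89%.
Labor force participation rate = 1,674.37 / 2,640.09 = 63.42%.

Unemployment rate ≈ 7.89%; labor force participation rate ≈ 63.42%.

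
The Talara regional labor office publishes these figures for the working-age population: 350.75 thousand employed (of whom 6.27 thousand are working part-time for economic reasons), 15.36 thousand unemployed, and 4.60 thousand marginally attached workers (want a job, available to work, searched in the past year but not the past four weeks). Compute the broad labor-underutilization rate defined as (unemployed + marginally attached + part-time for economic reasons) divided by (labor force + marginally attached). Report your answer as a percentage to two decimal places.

Labor force = 350.75 + 15.36 = 366.11 thousand.
Numerator = 15.36 + 4.60 + 6.27 = 26.23 thousand.
Denominator = 366.11 + 4.60 = 370.71 thousand.
Broad rate = 26.23 / 370.71 = 7.08%.

Broad underutilization rate ≈ 7.08%.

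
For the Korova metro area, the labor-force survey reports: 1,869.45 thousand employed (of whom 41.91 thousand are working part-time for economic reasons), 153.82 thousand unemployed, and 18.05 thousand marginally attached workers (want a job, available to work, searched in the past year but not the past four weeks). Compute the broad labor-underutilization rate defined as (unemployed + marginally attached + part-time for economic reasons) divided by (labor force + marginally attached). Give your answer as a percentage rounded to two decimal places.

Broad underutilization rate ≈ 10.47%.

Labor force = 1,869.45 + 153.82 = 2,023.27 thousand.
Numerator = 153.82 + 18.05 + 41.91 = 213.78 thousand.
Denominator = 2,023.27 + 18.05 = 2,041.32 thousand.
Broad rate = 213.78 / 2,041.32 = 10.47%.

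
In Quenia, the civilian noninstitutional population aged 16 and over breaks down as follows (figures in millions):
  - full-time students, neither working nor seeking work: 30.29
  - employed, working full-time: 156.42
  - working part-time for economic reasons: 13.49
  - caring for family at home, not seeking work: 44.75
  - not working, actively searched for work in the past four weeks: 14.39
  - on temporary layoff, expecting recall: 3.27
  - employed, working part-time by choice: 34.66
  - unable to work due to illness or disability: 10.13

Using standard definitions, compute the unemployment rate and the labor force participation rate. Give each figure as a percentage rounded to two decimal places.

Employed = 156.42 + 13.49 + 34.66 = 204.57 million (anyone who worked, including part-time for economic reasons, counts as employed).
Unemployed = 14.39 + 3.27 = 17.66 million (jobless and actively searching, or on temporary layoff).
Labor force = 204.57 + 17.66 = 222.23 million.
Not in labor force = 30.29 + 44.75 + 10.13 = 85.17 million (those not working and not actively searching are outside the labor force).
Civilian working-age population = 222.23 + 85.17 = 307.40 million.
Unemployment rate = 17.66 / 222.23 = 7.95%.
Labor force participation rate = 222.23 / 307.40 = 72.29%.

Unemployment rate ≈ 7.95%; labor force participation rate ≈ 72.29%.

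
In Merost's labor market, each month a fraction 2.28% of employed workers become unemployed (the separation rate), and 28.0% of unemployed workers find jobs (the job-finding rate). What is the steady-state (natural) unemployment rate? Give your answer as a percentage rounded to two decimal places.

Steady-state unemployment rate ≈ 7.53%.

At steady state the flows balance: s·E = f·U, so U/(E+U) = s/(s+f).
u* = 2.28 / (2.28 + 28.0) = 2.28 / 30.28 = 7.53%.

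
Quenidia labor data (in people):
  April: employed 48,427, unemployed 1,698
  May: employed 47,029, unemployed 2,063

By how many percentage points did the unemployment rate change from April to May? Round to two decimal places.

The unemployment rate changed by +0.81 percentage points.

April: labor force = 48,427 + 1,698 = 50,125; u = 1,698/50,125 = 3.39%.
May: labor force = 47,029 + 2,063 = 49,092; u = 2,063/49,092 = 4.20%.
Change = 4.20% − 3.39% = +0.81 pp.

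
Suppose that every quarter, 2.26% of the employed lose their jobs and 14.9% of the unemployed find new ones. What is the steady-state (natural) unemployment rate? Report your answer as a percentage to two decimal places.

Steady-state unemployment rate ≈ 13.17%.

At steady state the flows balance: s·E = f·U, so U/(E+U) = s/(s+f).
u* = 2.26 / (2.26 + 14.9) = 2.26 / 17.16 = 13.17%.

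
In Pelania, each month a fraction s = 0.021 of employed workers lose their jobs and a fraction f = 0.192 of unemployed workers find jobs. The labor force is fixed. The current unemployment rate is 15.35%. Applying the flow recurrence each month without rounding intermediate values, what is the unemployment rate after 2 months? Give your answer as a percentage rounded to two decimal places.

Unemployment rate after two months ≈ 13.26%.

With a fixed labor force, u_{t+1} = u_t + s·(1−u_t) − f·u_t = u_t·(1−s−f) + s.
Here 1−s−f = 0.787 and s = 0.021.
u_1 = 0.153500 × 0.787 + 0.021 = 0.141804.
u_2 = 0.141804 × 0.787 + 0.021 = 0.132600.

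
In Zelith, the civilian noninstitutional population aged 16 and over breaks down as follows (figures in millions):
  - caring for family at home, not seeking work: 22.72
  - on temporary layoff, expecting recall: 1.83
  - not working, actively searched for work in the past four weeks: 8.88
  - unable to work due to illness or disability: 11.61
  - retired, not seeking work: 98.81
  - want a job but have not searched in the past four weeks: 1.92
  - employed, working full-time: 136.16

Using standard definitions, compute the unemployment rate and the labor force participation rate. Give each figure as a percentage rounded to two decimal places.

Unemployment rate ≈ 7.29%; labor force participation rate ≈ 52.09%.

Employed = 136.16 million.
Unemployed = 1.83 + 8.88 = 10.71 million (jobless and actively searching, or on temporary layoff).
Labor force = 136.16 + 10.71 = 146.87 million.
Not in labor force = 22.72 + 11.61 + 98.81 + 1.92 = 135.06 million (those not working and not actively searching are outside the labor force — including those who want a job but have given up searching).
Civilian working-age population = 146.87 + 135.06 = 281.93 million.
Unemployment rate = 10.71 / 146.87 = 7.29%.
Labor force participation rate = 146.87 / 281.93 = 52.09%.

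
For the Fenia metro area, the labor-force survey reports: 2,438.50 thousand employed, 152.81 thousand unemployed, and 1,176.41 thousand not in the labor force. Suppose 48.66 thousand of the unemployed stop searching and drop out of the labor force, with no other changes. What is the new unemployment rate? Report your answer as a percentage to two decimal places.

New unemployment rate ≈ 4.10%.

Initially, labor force = 2,438.50 + 152.81 = 2,591.31 thousand, so u = 152.81/2,591.31 = 5.90%.
After the change, unemployed and labor force both fall by 48.66 → E = 2,438.50, U = 104.15, labor force = 2,542.65 thousand.
New unemployment rate = 104.15 / 2,542.65 = 4.10%.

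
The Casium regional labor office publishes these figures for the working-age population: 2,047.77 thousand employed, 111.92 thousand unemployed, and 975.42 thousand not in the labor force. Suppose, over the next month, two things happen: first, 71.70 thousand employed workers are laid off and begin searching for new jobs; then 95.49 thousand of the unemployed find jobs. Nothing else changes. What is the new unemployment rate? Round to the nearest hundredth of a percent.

New unemployment rate ≈ 4.08%.

Initially, labor force = 2,047.77 + 111.92 = 2,159.69 thousand, so u = 111.92/2,159.69 = 5.18%.
After the first change, employed falls and unemployed rises by 71.70; labor force unchanged → E = 1,976.07, U = 183.62, labor force = 2,159.69 thousand.
After the second change, unemployed falls and employed rises by 95.49; labor force unchanged → E = 2,071.56, U = 88.13, labor force = 2,159.69 thousand.
New unemployment rate = 88.13 / 2,159.69 = 4.08%.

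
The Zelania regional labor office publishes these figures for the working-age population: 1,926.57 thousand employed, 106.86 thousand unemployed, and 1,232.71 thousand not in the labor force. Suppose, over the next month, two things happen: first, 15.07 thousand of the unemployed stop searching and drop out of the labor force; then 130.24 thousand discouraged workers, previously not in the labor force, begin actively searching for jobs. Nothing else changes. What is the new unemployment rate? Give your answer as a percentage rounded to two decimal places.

New unemployment rate ≈ 10.33%.

Initially, labor force = 1,926.57 + 106.86 = 2,033.43 thousand, so u = 106.86/2,033.43 = 5.26%.
After the first change, unemployed and labor force both fall by 15.07 → E = 1,926.57, U = 91.79, labor force = 2,018.36 thousand.
After the second change, unemployed and labor force both rise by 130.24 → E = 1,926.57, U = 222.03, labor force = 2,148.60 thousand.
New unemployment rate = 222.03 / 2,148.60 = 10.33%.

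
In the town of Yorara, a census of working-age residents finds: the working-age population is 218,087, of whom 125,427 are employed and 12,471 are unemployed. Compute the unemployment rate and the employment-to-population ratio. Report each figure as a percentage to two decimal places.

Labor force = employed + unemployed = 125,427 + 12,471 = 137,898.
Unemployment rate = 12,471 / 137,898 = 9.04%.
Employment-population ratio = 125,427 / 218,087 = 57.51%.

Unemployment rate ≈ 9.04%; employment-population ratio ≈ 57.51%.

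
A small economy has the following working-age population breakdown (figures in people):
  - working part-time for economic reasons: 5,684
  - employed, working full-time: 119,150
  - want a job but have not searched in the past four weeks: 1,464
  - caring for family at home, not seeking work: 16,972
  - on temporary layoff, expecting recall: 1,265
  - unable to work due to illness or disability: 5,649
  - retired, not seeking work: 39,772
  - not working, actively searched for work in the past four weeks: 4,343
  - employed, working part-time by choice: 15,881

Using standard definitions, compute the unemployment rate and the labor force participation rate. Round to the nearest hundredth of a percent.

Unemployment rate ≈ 3.83%; labor force participation rate ≈ 69.62%.

Employed = 5,684 + 119,150 + 15,881 = 140,715 (anyone who worked, including part-time for economic reasons, counts as employed).
Unemployed = 1,265 + 4,343 = 5,608 (jobless and actively searching, or on temporary layoff).
Labor force = 140,715 + 5,608 = 146,323.
Not in labor force = 1,464 + 16,972 + 5,649 + 39,772 = 63,857 (those not working and not actively searching are outside the labor force — including those who want a job but have given up searching).
Civilian working-age population = 146,323 + 63,857 = 210,180.
Unemployment rate = 5,608 / 146,323 = 3.83%.
Labor force participation rate = 146,323 / 210,180 = 69.62%.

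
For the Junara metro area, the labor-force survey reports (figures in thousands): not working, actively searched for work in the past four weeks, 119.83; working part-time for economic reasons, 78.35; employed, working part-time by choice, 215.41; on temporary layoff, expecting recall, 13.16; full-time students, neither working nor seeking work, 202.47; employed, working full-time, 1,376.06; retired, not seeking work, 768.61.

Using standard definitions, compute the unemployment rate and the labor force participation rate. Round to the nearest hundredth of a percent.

Employed = 78.35 + 215.41 + 1,376.06 = 1,669.82 thousand (anyone who worked, including part-time for economic reasons, counts as employed).
Unemployed = 119.83 + 13.16 = 132.99 thousand (jobless and actively searching, or on temporary layoff).
Labor force = 1,669.82 + 132.99 = 1,802.81 thousand.
Not in labor force = 202.47 + 768.61 = 971.08 thousand (those not working and not actively searching are outside the labor force).
Civilian working-age population = 1,802.81 + 971.08 = 2,773.89 thousand.
Unemployment rate = 132.99 / 1,802.81 = 7.38%.
Labor force participation rate = 1,802.81 / 2,773.89 = 64.99%.

Unemployment rate ≈ 7.38%; labor force participation rate ≈ 64.99%.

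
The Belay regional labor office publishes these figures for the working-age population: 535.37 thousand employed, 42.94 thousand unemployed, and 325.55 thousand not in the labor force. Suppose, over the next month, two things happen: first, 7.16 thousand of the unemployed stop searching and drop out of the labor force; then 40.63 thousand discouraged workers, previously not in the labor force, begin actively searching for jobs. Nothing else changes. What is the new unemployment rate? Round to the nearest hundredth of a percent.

New unemployment rate ≈ 12.49%.

Initially, labor force = 535.37 + 42.94 = 578.31 thousand, so u = 42.94/578.31 = 7.43%.
After the first change, unemployed and labor force both fall by 7.16 → E = 535.37, U = 35.78, labor force = 571.15 thousand.
After the second change, unemployed and labor force both rise by 40.63 → E = 535.37, U = 76.41, labor force = 611.78 thousand.
New unemployment rate = 76.41 / 611.78 = 12.49%.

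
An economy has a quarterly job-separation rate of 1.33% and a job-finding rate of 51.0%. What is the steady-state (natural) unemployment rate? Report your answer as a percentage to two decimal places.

Steady-state unemployment rate ≈ 2.54%.

At steady state the flows balance: s·E = f·U, so U/(E+U) = s/(s+f).
u* = 1.33 / (1.33 + 51.0) = 1.33 / 52.33 = 2.54%.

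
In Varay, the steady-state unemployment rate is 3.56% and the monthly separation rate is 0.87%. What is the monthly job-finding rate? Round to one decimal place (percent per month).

From u* = s/(s+f): f = s·(1−u)/u.
f = 0.87 × (1 − 0.0356) / 0.0356 = 0.8390 / 0.0356 ≈ 23.6% per month.

Job-finding rate ≈ 23.6% per month.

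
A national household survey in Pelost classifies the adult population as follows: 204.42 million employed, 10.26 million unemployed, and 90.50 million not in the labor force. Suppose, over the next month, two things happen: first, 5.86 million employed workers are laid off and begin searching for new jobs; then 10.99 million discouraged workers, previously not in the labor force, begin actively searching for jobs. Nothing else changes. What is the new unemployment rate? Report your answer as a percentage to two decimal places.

Initially, labor force = 204.42 + 10.26 = 214.68 million, so u = 10.26/214.68 = 4.78%.
After the first change, employed falls and unemployed rises by 5.86; labor force unchanged → E = 198.56, U = 16.12, labor force = 214.68 million.
After the second change, unemployed and labor force both rise by 10.99 → E = 198.56, U = 27.11, labor force = 225.67 million.
New unemployment rate = 27.11 / 225.67 = 12.01%.

New unemployment rate ≈ 12.01%.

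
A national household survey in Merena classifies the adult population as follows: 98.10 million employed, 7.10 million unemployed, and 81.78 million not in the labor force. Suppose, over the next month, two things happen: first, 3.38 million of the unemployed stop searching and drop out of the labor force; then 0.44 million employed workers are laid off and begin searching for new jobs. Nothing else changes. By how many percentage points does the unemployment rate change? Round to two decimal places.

The unemployment rate changes by −2.66 percentage points.

Initially, labor force = 98.10 + 7.10 = 105.20 million, so u = 7.10/105.20 = 6.75%.
After the first change, unemployed and labor force both fall by 3.38 → E = 98.10, U = 3.72, labor force = 101.82 million.
After the second change, employed falls and unemployed rises by 0.44; labor force unchanged → E = 97.66, U = 4.16, labor force = 101.82 million.
New unemployment rate = 4.16 / 101.82 = 4.09%.
Change = 4.09% − 6.75% = −2.66 percentage points.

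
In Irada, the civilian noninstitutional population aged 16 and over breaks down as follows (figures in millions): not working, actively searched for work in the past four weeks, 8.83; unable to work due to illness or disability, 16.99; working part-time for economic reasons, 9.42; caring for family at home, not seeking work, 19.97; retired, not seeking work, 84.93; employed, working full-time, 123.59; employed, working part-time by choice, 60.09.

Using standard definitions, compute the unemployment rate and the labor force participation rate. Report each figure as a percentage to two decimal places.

Unemployment rate ≈ 4.37%; labor force participation rate ≈ 62.36%.

Employed = 9.42 + 123.59 + 60.09 = 193.10 million (anyone who worked, including part-time for economic reasons, counts as employed).
Unemployed = 8.83 million.
Labor force = 193.10 + 8.83 = 201.93 million.
Not in labor force = 16.99 + 19.97 + 84.93 = 121.89 million (those not working and not actively searching are outside the labor force).
Civilian working-age population = 201.93 + 121.89 = 323.82 million.
Unemployment rate = 8.83 / 201.93 = 4.37%.
Labor force participation rate = 201.93 / 323.82 = 62.36%.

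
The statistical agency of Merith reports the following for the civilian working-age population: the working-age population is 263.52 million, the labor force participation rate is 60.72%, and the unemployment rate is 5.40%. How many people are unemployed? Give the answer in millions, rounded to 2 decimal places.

About 8.64 million are unemployed.

Labor force = 0.6072 × 263.52 = 160.01 million.
Unemployed = 0.0540 × 160.01 ≈ 8.64 million.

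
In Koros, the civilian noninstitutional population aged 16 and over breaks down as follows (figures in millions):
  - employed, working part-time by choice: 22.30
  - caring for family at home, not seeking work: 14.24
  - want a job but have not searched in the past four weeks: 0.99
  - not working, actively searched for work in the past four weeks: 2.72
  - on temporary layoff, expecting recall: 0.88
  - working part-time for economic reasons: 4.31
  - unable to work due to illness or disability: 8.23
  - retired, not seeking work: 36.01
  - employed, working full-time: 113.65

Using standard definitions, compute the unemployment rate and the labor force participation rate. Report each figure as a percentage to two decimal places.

Unemployment rate ≈ 2.50%; labor force participation rate ≈ 70.75%.

Employed = 22.30 + 4.31 + 113.65 = 140.26 million (anyone who worked, including part-time for economic reasons, counts as employed).
Unemployed = 2.72 + 0.88 = 3.60 million (jobless and actively searching, or on temporary layoff).
Labor force = 140.26 + 3.60 = 143.86 million.
Not in labor force = 14.24 + 0.99 + 8.23 + 36.01 = 59.47 million (those not working and not actively searching are outside the labor force — including those who want a job but have given up searching).
Civilian working-age population = 143.86 + 59.47 = 203.33 million.
Unemployment rate = 3.60 / 143.86 = 2.50%.
Labor force participation rate = 143.86 / 203.33 = 70.75%.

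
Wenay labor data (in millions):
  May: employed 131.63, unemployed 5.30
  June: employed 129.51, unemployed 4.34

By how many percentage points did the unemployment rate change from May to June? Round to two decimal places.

The unemployment rate changed by −0.63 percentage points.

May: labor force = 131.63 + 5.30 = 136.93; u = 5.30/136.93 = 3.87%.
June: labor force = 129.51 + 4.34 = 133.85; u = 4.34/133.85 = 3.24%.
Change = 3.24% − 3.87% = −0.63 pp.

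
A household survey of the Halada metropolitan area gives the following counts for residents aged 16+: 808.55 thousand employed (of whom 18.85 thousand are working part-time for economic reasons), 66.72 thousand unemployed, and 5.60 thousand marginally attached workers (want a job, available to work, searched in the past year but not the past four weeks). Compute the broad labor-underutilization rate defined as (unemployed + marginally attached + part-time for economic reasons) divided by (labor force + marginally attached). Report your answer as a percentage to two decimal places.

Labor force = 808.55 + 66.72 = 875.27 thousand.
Numerator = 66.72 + 5.60 + 18.85 = 91.17 thousand.
Denominator = 875.27 + 5.60 = 880.87 thousand.
Broad rate = 91.17 / 880.87 = 10.35%.

Broad underutilization rate ≈ 10.35%.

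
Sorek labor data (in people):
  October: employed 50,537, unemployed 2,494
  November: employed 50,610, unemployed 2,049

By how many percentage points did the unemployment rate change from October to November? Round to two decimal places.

October: labor force = 50,537 + 2,494 = 53,031; u = 2,494/53,031 = 4.70%.
November: labor force = 50,610 + 2,049 = 52,659; u = 2,049/52,659 = 3.89%.
Change = 3.89% − 4.70% = −0.81 pp.

The unemployment rate changed by −0.81 percentage points.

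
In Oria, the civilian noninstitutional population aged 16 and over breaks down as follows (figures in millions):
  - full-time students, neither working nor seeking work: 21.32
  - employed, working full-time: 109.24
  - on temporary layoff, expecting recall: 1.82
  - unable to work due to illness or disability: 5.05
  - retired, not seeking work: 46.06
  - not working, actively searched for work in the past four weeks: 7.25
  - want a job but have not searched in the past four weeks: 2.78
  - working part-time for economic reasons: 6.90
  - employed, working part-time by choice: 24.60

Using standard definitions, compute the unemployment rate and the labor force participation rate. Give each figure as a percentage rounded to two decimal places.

Employed = 109.24 + 6.90 + 24.60 = 140.74 million (anyone who worked, including part-time for economic reasons, counts as employed).
Unemployed = 1.82 + 7.25 = 9.07 million (jobless and actively searching, or on temporary layoff).
Labor force = 140.74 + 9.07 = 149.81 million.
Not in labor force = 21.32 + 5.05 + 46.06 + 2.78 = 75.21 million (those not working and not actively searching are outside the labor force — including those who want a job but have given up searching).
Civilian working-age population = 149.81 + 75.21 = 225.02 million.
Unemployment rate = 9.07 / 149.81 = 6.05%.
Labor force participation rate = 149.81 / 225.02 = 66.58%.

Unemployment rate ≈ 6.05%; labor force participation rate ≈ 66.58%.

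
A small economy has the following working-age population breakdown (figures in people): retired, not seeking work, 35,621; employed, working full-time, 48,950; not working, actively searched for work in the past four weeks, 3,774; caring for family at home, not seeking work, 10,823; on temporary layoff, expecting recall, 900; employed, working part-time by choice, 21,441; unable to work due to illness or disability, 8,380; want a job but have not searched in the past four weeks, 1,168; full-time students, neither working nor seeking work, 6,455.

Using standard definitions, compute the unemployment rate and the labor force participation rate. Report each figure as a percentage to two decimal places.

Employed = 48,950 + 21,441 = 70,391.
Unemployed = 3,774 + 900 = 4,674 (jobless and actively searching, or on temporary layoff).
Labor force = 70,391 + 4,674 = 75,065.
Not in labor force = 35,621 + 10,823 + 8,380 + 1,168 + 6,455 = 62,447 (those not working and not actively searching are outside the labor force — including those who want a job but have given up searching).
Civilian working-age population = 75,065 + 62,447 = 137,512.
Unemployment rate = 4,674 / 75,065 = 6.23%.
Labor force participation rate = 75,065 / 137,512 = 54.59%.

Unemployment rate ≈ 6.23%; labor force participation rate ≈ 54.59%.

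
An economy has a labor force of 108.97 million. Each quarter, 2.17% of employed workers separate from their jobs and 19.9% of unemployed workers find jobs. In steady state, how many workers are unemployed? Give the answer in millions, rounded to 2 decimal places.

Steady-state unemployment rate u* = s/(s+f) = 2.17/(2.17+19.9) = 0.098324.
Unemployed = u* × labor force = 0.098324 × 108.97 ≈ 10.71 million.

About 10.71 million are unemployed in steady state.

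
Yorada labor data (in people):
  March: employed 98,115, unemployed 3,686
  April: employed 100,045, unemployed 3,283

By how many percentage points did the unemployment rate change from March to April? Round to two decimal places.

March: labor force = 98,115 + 3,686 = 101,801; u = 3,686/101,801 = 3.62%.
April: labor force = 100,045 + 3,283 = 103,328; u = 3,283/103,328 = 3.18%.
Change = 3.18% − 3.62% = −0.44 pp.

The unemployment rate changed by −0.44 percentage points.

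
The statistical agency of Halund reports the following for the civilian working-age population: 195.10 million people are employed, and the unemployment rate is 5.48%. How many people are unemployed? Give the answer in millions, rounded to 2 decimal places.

About 11.31 million are unemployed.

Let U be the number unemployed. The labor force is E + U, and U/(E+U) = 0.0548.
So U = 0.0548 × 195.10 / (1 − 0.0548) = 10.6915 / 0.9452 ≈ 11.31 million.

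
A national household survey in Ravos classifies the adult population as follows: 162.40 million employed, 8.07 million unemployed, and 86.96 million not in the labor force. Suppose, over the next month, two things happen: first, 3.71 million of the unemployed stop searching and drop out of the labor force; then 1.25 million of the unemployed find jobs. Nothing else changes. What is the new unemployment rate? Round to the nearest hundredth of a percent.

New unemployment rate ≈ 1.86%.

Initially, labor force = 162.40 + 8.07 = 170.47 million, so u = 8.07/170.47 = 4.73%.
After the first change, unemployed and labor force both fall by 3.71 → E = 162.40, U = 4.36, labor force = 166.76 million.
After the second change, unemployed falls and employed rises by 1.25; labor force unchanged → E = 163.65, U = 3.11, labor force = 166.76 million.
New unemployment rate = 3.11 / 166.76 = 1.86%.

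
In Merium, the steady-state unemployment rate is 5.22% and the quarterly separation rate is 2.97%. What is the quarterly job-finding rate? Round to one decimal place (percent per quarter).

From u* = s/(s+f): f = s·(1−u)/u.
f = 2.97 × (1 − 0.0522) / 0.0522 = 2.8150 / 0.0522 ≈ 53.9% per quarter.

Job-finding rate ≈ 53.9% per quarter.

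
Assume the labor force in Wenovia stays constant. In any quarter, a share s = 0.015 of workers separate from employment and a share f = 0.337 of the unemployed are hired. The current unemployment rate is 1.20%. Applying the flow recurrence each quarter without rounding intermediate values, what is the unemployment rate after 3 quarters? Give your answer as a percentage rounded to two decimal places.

Unemployment rate after three quarters ≈ 3.43%.

With a fixed labor force, u_{t+1} = u_t + s·(1−u_t) − f·u_t = u_t·(1−s−f) + s.
Here 1−s−f = 0.648 and s = 0.015.
u_1 = 0.012000 × 0.648 + 0.015 = 0.022776.
u_2 = 0.022776 × 0.648 + 0.015 = 0.029759.
u_3 = 0.029759 × 0.648 + 0.015 = 0.034284.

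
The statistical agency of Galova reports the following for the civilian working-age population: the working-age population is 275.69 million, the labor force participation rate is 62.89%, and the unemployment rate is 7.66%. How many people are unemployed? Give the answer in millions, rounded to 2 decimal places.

About 13.28 million are unemployed.

Labor force = 0.6289 × 275.69 = 173.38 million.
Unemployed = 0.0766 × 173.38 ≈ 13.28 million.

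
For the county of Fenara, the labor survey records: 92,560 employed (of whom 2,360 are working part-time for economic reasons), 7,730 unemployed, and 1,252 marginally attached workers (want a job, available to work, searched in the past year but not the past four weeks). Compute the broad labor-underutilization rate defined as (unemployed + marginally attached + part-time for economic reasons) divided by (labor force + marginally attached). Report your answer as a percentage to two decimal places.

Labor force = 92,560 + 7,730 = 100,290.
Numerator = 7,730 + 1,252 + 2,360 = 11,342.
Denominator = 100,290 + 1,252 = 101,542.
Broad rate = 11,342 / 101,542 = 11.17%.

Broad underutilization rate ≈ 11.17%.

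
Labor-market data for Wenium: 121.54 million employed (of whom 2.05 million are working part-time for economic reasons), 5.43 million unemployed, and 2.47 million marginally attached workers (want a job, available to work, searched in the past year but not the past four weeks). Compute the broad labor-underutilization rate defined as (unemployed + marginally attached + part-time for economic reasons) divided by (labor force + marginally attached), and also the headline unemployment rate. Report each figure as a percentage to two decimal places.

Labor force = 121.54 + 5.43 = 126.97 million.
Numerator = 5.43 + 2.47 + 2.05 = 9.95 million.
Denominator = 126.97 + 2.47 = 129.44 million.
Broad rate = 9.95 / 129.44 = 7.69%.
Headline unemployment rate = 5.43 / 126.97 = 4.28%.

Broad underutilization rate ≈ 7.69%; headline unemployment rate ≈ 4.28%.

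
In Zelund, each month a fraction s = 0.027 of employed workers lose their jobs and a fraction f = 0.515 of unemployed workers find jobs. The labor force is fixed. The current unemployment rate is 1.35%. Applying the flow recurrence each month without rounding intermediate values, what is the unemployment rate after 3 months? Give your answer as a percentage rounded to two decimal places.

With a fixed labor force, u_{t+1} = u_t + s·(1−u_t) − f·u_t = u_t·(1−s−f) + s.
Here 1−s−f = 0.458 and s = 0.027.
u_1 = 0.013500 × 0.458 + 0.027 = 0.033183.
u_2 = 0.033183 × 0.458 + 0.027 = 0.042198.
u_3 = 0.042198 × 0.458 + 0.027 = 0.046327.

Unemployment rate after three months ≈ 4.63%.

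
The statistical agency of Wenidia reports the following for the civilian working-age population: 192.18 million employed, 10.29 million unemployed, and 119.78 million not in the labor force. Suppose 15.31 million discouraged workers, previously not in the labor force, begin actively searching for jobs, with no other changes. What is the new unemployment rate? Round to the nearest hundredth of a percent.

New unemployment rate ≈ 11.75%.

Initially, labor force = 192.18 + 10.29 = 202.47 million, so u = 10.29/202.47 = 5.08%.
After the change, unemployed and labor force both rise by 15.31 → E = 192.18, U = 25.60, labor force = 217.78 million.
New unemployment rate = 25.60 / 217.78 = 11.75%.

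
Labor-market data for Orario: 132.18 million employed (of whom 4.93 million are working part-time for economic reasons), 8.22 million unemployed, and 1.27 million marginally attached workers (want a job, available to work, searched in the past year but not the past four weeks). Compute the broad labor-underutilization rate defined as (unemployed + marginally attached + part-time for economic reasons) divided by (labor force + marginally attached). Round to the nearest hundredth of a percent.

Labor force = 132.18 + 8.22 = 140.40 million.
Numerator = 8.22 + 1.27 + 4.93 = 14.42 million.
Denominator = 140.40 + 1.27 = 141.67 million.
Broad rate = 14.42 / 141.67 = 10.18%.

Broad underutilization rate ≈ 10.18%.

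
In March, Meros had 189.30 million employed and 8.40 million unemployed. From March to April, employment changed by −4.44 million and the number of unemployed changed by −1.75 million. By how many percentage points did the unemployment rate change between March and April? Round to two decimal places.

March: labor force = 189.30 + 8.40 = 197.70; u = 8.40/197.70 = 4.25%.
April: labor force = 184.86 + 6.65 = 191.51; u = 6.65/191.51 = 3.47%.
Change = 3.47% − 4.25% = −0.78 pp.

The unemployment rate changed by −0.78 percentage points.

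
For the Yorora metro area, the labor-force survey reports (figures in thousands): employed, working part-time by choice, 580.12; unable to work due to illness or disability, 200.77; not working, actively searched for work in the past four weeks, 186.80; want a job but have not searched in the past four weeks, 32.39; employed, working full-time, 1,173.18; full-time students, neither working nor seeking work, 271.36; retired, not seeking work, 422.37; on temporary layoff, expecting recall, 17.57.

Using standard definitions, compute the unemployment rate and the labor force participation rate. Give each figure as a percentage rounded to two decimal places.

Employed = 580.12 + 1,173.18 = 1,753.30 thousand.
Unemployed = 186.80 + 17.57 = 204.37 thousand (jobless and actively searching, or on temporary layoff).
Labor force = 1,753.30 + 204.37 = 1,957.67 thousand.
Not in labor force = 200.77 + 32.39 + 271.36 + 422.37 = 926.89 thousand (those not working and not actively searching are outside the labor force — including those who want a job but have given up searching).
Civilian working-age population = 1,957.67 + 926.89 = 2,884.56 thousand.
Unemployment rate = 204.37 / 1,957.67 = 10.44%.
Labor force participation rate = 1,957.67 / 2,884.56 = 67.87%.

Unemployment rate ≈ 10.44%; labor force participation rate ≈ 67.87%.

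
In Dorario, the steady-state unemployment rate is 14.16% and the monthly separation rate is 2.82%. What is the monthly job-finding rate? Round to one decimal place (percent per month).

From u* = s/(s+f): f = s·(1−u)/u.
f = 2.82 × (1 − 0.1416) / 0.1416 = 2.4207 / 0.1416 ≈ 17.1% per month.

Job-finding rate ≈ 17.1% per month.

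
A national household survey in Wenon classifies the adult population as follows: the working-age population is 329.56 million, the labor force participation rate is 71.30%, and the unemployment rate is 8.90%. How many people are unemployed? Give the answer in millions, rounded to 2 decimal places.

About 20.91 million are unemployed.

Labor force = 0.7130 × 329.56 = 234.98 million.
Unemployed = 0.0890 × 234.98 ≈ 20.91 million.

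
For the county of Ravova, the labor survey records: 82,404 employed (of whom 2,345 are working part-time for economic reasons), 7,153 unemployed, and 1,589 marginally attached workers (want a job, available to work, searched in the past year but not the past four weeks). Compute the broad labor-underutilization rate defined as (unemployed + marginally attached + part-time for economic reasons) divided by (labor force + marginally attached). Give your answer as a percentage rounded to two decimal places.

Broad underutilization rate ≈ 12.16%.

Labor force = 82,404 + 7,153 = 89,557.
Numerator = 7,153 + 1,589 + 2,345 = 11,087.
Denominator = 89,557 + 1,589 = 91,146.
Broad rate = 11,087 / 91,146 = 12.16%.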